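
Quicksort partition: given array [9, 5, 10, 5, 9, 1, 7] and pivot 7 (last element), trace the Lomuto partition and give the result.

Lomuto partition with pivot = 7:

Initial array: [9, 5, 10, 5, 9, 1, 7]

arr[0]=9 > 7: no swap
arr[1]=5 <= 7: swap with position 0, array becomes [5, 9, 10, 5, 9, 1, 7]
arr[2]=10 > 7: no swap
arr[3]=5 <= 7: swap with position 1, array becomes [5, 5, 10, 9, 9, 1, 7]
arr[4]=9 > 7: no swap
arr[5]=1 <= 7: swap with position 2, array becomes [5, 5, 1, 9, 9, 10, 7]

Place pivot at position 3: [5, 5, 1, 7, 9, 10, 9]
Pivot position: 3

After partitioning with pivot 7, the array becomes [5, 5, 1, 7, 9, 10, 9]. The pivot is placed at index 3. All elements to the left of the pivot are <= 7, and all elements to the right are > 7.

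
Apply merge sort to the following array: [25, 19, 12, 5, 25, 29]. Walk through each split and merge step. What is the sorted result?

Merge sort trace:

Split: [25, 19, 12, 5, 25, 29] -> [25, 19, 12] and [5, 25, 29]
  Split: [25, 19, 12] -> [25] and [19, 12]
    Split: [19, 12] -> [19] and [12]
    Merge: [19] + [12] -> [12, 19]
  Merge: [25] + [12, 19] -> [12, 19, 25]
  Split: [5, 25, 29] -> [5] and [25, 29]
    Split: [25, 29] -> [25] and [29]
    Merge: [25] + [29] -> [25, 29]
  Merge: [5] + [25, 29] -> [5, 25, 29]
Merge: [12, 19, 25] + [5, 25, 29] -> [5, 12, 19, 25, 25, 29]

Final sorted array: [5, 12, 19, 25, 25, 29]

The merge sort proceeds by recursively splitting the array and merging sorted halves.
After all merges, the sorted array is [5, 12, 19, 25, 25, 29].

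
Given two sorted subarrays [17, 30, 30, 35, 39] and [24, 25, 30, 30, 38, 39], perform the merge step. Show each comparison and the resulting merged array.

Merging process:

Compare 17 vs 24: take 17 from left. Merged: [17]
Compare 30 vs 24: take 24 from right. Merged: [17, 24]
Compare 30 vs 25: take 25 from right. Merged: [17, 24, 25]
Compare 30 vs 30: take 30 from left. Merged: [17, 24, 25, 30]
Compare 30 vs 30: take 30 from left. Merged: [17, 24, 25, 30, 30]
Compare 35 vs 30: take 30 from right. Merged: [17, 24, 25, 30, 30, 30]
Compare 35 vs 30: take 30 from right. Merged: [17, 24, 25, 30, 30, 30, 30]
Compare 35 vs 38: take 35 from left. Merged: [17, 24, 25, 30, 30, 30, 30, 35]
Compare 39 vs 38: take 38 from right. Merged: [17, 24, 25, 30, 30, 30, 30, 35, 38]
Compare 39 vs 39: take 39 from left. Merged: [17, 24, 25, 30, 30, 30, 30, 35, 38, 39]
Append remaining from right: [39]. Merged: [17, 24, 25, 30, 30, 30, 30, 35, 38, 39, 39]

Final merged array: [17, 24, 25, 30, 30, 30, 30, 35, 38, 39, 39]
Total comparisons: 10

The merged array is [17, 24, 25, 30, 30, 30, 30, 35, 38, 39, 39], requiring 10 comparisons. The merge step runs in O(n) time where n is the total number of elements.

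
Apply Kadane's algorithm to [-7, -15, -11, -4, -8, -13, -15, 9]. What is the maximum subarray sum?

Using Kadane's algorithm on [-7, -15, -11, -4, -8, -13, -15, 9]:

Scanning through the array:
Position 1 (value -15): max_ending_here = -15, max_so_far = -7
Position 2 (value -11): max_ending_here = -11, max_so_far = -7
Position 3 (value -4): max_ending_here = -4, max_so_far = -4
Position 4 (value -8): max_ending_here = -8, max_so_far = -4
Position 5 (value -13): max_ending_here = -13, max_so_far = -4
Position 6 (value -15): max_ending_here = -15, max_so_far = -4
Position 7 (value 9): max_ending_here = 9, max_so_far = 9

Maximum subarray: [9]
Maximum sum: 9

The maximum subarray is [9] with sum 9. This subarray runs from index 7 to index 7.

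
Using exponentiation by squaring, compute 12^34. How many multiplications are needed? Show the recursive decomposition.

Computing 12^34 by squaring (build up from 12^1; each line after the first costs one multiplication):

12^1 = 12
12^2 = (12^1)^2 = 12^2 = 144
12^4 = (12^2)^2 = 144^2 = 20736
12^8 = (12^4)^2 = 20736^2 = 429981696
12^16 = (12^8)^2 = 429981696^2 = 184884258895036416
12^17 = 12 * 12^16 = 12 * 184884258895036416 = 2218611106740436992
12^34 = (12^17)^2 = 2218611106740436992^2 = 4922235242952026704037113243122008064

Result: 4922235242952026704037113243122008064
Multiplications needed: 6 (6 lines after 12^1)

12^34 = 4922235242952026704037113243122008064. Using exponentiation by squaring, this requires 6 multiplications. The key idea: if the exponent is even, square the half-power; if odd, multiply by the base once.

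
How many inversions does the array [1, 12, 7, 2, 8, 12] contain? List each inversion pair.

Finding inversions in [1, 12, 7, 2, 8, 12]:

(1, 2): arr[1]=12 > arr[2]=7
(1, 3): arr[1]=12 > arr[3]=2
(1, 4): arr[1]=12 > arr[4]=8
(2, 3): arr[2]=7 > arr[3]=2

Total inversions: 4

The array has 4 inversion(s): (1,2), (1,3), (1,4), (2,3). Each pair (i,j) satisfies i < j and arr[i] > arr[j].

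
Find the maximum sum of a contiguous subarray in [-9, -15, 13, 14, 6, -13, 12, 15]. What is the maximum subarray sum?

Using Kadane's algorithm on [-9, -15, 13, 14, 6, -13, 12, 15]:

Scanning through the array:
Position 1 (value -15): max_ending_here = -15, max_so_far = -9
Position 2 (value 13): max_ending_here = 13, max_so_far = 13
Position 3 (value 14): max_ending_here = 27, max_so_far = 27
Position 4 (value 6): max_ending_here = 33, max_so_far = 33
Position 5 (value -13): max_ending_here = 20, max_so_far = 33
Position 6 (value 12): max_ending_here = 32, max_so_far = 33
Position 7 (value 15): max_ending_here = 47, max_so_far = 47

Maximum subarray: [13, 14, 6, -13, 12, 15]
Maximum sum: 47

The maximum subarray is [13, 14, 6, -13, 12, 15] with sum 47. This subarray runs from index 2 to index 7.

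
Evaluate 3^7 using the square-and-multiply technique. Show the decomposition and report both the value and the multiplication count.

Computing 3^7 by squaring (build up from 3^1; each line after the first costs one multiplication):

3^1 = 3
3^2 = (3^1)^2 = 3^2 = 9
3^3 = 3 * 3^2 = 3 * 9 = 27
3^6 = (3^3)^2 = 27^2 = 729
3^7 = 3 * 3^6 = 3 * 729 = 2187

Result: 2187
Multiplications needed: 4 (4 lines after 3^1)

3^7 = 2187. Using exponentiation by squaring, this requires 4 multiplications. The key idea: if the exponent is even, square the half-power; if odd, multiply by the base once.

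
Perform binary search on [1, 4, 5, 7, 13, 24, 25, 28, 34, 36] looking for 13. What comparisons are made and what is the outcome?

Binary search for 13 in [1, 4, 5, 7, 13, 24, 25, 28, 34, 36]:

lo=0, hi=9, mid=4, arr[mid]=13 -> Found target at index 4!

Binary search finds 13 at index 4 after 1 comparisons. The search repeatedly halves the search space by comparing with the middle element.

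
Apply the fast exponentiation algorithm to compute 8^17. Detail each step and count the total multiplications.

Computing 8^17 by squaring (build up from 8^1; each line after the first costs one multiplication):

8^1 = 8
8^2 = (8^1)^2 = 8^2 = 64
8^4 = (8^2)^2 = 64^2 = 4096
8^8 = (8^4)^2 = 4096^2 = 16777216
8^16 = (8^8)^2 = 16777216^2 = 281474976710656
8^17 = 8 * 8^16 = 8 * 281474976710656 = 2251799813685248

Result: 2251799813685248
Multiplications needed: 5 (5 lines after 8^1)

8^17 = 2251799813685248. Using exponentiation by squaring, this requires 5 multiplications. The key idea: if the exponent is even, square the half-power; if odd, multiply by the base once.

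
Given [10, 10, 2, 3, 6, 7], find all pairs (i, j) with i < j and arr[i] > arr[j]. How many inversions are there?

Finding inversions in [10, 10, 2, 3, 6, 7]:

(0, 2): arr[0]=10 > arr[2]=2
(0, 3): arr[0]=10 > arr[3]=3
(0, 4): arr[0]=10 > arr[4]=6
(0, 5): arr[0]=10 > arr[5]=7
(1, 2): arr[1]=10 > arr[2]=2
(1, 3): arr[1]=10 > arr[3]=3
(1, 4): arr[1]=10 > arr[4]=6
(1, 5): arr[1]=10 > arr[5]=7

Total inversions: 8

The array has 8 inversion(s): (0,2), (0,3), (0,4), (0,5), (1,2), (1,3), (1,4), (1,5). Each pair (i,j) satisfies i < j and arr[i] > arr[j].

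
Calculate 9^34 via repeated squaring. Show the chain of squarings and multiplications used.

Computing 9^34 by squaring (build up from 9^1; each line after the first costs one multiplication):

9^1 = 9
9^2 = (9^1)^2 = 9^2 = 81
9^4 = (9^2)^2 = 81^2 = 6561
9^8 = (9^4)^2 = 6561^2 = 43046721
9^16 = (9^8)^2 = 43046721^2 = 1853020188851841
9^17 = 9 * 9^16 = 9 * 1853020188851841 = 16677181699666569
9^34 = (9^17)^2 = 16677181699666569^2 = 278128389443693511257285776231761

Result: 278128389443693511257285776231761
Multiplications needed: 6 (6 lines after 9^1)

9^34 = 278128389443693511257285776231761. Using exponentiation by squaring, this requires 6 multiplications. The key idea: if the exponent is even, square the half-power; if odd, multiply by the base once.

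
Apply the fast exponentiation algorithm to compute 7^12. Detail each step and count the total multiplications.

Computing 7^12 by squaring (build up from 7^1; each line after the first costs one multiplication):

7^1 = 7
7^2 = (7^1)^2 = 7^2 = 49
7^3 = 7 * 7^2 = 7 * 49 = 343
7^6 = (7^3)^2 = 343^2 = 117649
7^12 = (7^6)^2 = 117649^2 = 13841287201

Result: 13841287201
Multiplications needed: 4 (4 lines after 7^1)

7^12 = 13841287201. Using exponentiation by squaring, this requires 4 multiplications. The key idea: if the exponent is even, square the half-power; if odd, multiply by the base once.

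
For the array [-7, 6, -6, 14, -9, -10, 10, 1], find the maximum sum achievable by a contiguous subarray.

Using Kadane's algorithm on [-7, 6, -6, 14, -9, -10, 10, 1]:

Scanning through the array:
Position 1 (value 6): max_ending_here = 6, max_so_far = 6
Position 2 (value -6): max_ending_here = 0, max_so_far = 6
Position 3 (value 14): max_ending_here = 14, max_so_far = 14
Position 4 (value -9): max_ending_here = 5, max_so_far = 14
Position 5 (value -10): max_ending_here = -5, max_so_far = 14
Position 6 (value 10): max_ending_here = 10, max_so_far = 14
Position 7 (value 1): max_ending_here = 11, max_so_far = 14

Maximum subarray: [6, -6, 14]
Maximum sum: 14

The maximum subarray is [6, -6, 14] with sum 14. This subarray runs from index 1 to index 3.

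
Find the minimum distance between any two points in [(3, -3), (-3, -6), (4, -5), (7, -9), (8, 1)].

Computing all pairwise distances among 5 points:

d((3, -3), (-3, -6)) = 6.7082
d((3, -3), (4, -5)) = 2.2361 <-- minimum
d((3, -3), (7, -9)) = 7.2111
d((3, -3), (8, 1)) = 6.4031
d((-3, -6), (4, -5)) = 7.0711
d((-3, -6), (7, -9)) = 10.4403
d((-3, -6), (8, 1)) = 13.0384
d((4, -5), (7, -9)) = 5.0
d((4, -5), (8, 1)) = 7.2111
d((7, -9), (8, 1)) = 10.0499

Closest pair: (3, -3) and (4, -5) with distance 2.2361

The closest pair is (3, -3) and (4, -5) with Euclidean distance 2.2361. For 5 points, brute-force pairwise comparison is shown above. For large n, the divide-and-conquer algorithm (sort by x, recurse on halves, check the dividing strip) achieves O(n log n).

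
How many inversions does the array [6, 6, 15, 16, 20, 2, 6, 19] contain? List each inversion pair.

Finding inversions in [6, 6, 15, 16, 20, 2, 6, 19]:

(0, 5): arr[0]=6 > arr[5]=2
(1, 5): arr[1]=6 > arr[5]=2
(2, 5): arr[2]=15 > arr[5]=2
(2, 6): arr[2]=15 > arr[6]=6
(3, 5): arr[3]=16 > arr[5]=2
(3, 6): arr[3]=16 > arr[6]=6
(4, 5): arr[4]=20 > arr[5]=2
(4, 6): arr[4]=20 > arr[6]=6
(4, 7): arr[4]=20 > arr[7]=19

Total inversions: 9

The array has 9 inversion(s): (0,5), (1,5), (2,5), (2,6), (3,5), (3,6), (4,5), (4,6), (4,7). Each pair (i,j) satisfies i < j and arr[i] > arr[j].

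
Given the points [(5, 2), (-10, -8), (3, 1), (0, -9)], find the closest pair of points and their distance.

Computing all pairwise distances among 4 points:

d((5, 2), (-10, -8)) = 18.0278
d((5, 2), (3, 1)) = 2.2361 <-- minimum
d((5, 2), (0, -9)) = 12.083
d((-10, -8), (3, 1)) = 15.8114
d((-10, -8), (0, -9)) = 10.0499
d((3, 1), (0, -9)) = 10.4403

Closest pair: (5, 2) and (3, 1) with distance 2.2361

The closest pair is (5, 2) and (3, 1) with Euclidean distance 2.2361. For 4 points, brute-force pairwise comparison is shown above. For large n, the divide-and-conquer algorithm (sort by x, recurse on halves, check the dividing strip) achieves O(n log n).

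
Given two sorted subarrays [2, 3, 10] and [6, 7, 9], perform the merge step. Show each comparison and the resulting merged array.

Merging process:

Compare 2 vs 6: take 2 from left. Merged: [2]
Compare 3 vs 6: take 3 from left. Merged: [2, 3]
Compare 10 vs 6: take 6 from right. Merged: [2, 3, 6]
Compare 10 vs 7: take 7 from right. Merged: [2, 3, 6, 7]
Compare 10 vs 9: take 9 from right. Merged: [2, 3, 6, 7, 9]
Append remaining from left: [10]. Merged: [2, 3, 6, 7, 9, 10]

Final merged array: [2, 3, 6, 7, 9, 10]
Total comparisons: 5

The merged array is [2, 3, 6, 7, 9, 10], requiring 5 comparisons. The merge step runs in O(n) time where n is the total number of elements.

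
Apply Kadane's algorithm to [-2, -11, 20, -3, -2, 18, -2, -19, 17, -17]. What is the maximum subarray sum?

Using Kadane's algorithm on [-2, -11, 20, -3, -2, 18, -2, -19, 17, -17]:

Scanning through the array:
Position 1 (value -11): max_ending_here = -11, max_so_far = -2
Position 2 (value 20): max_ending_here = 20, max_so_far = 20
Position 3 (value -3): max_ending_here = 17, max_so_far = 20
Position 4 (value -2): max_ending_here = 15, max_so_far = 20
Position 5 (value 18): max_ending_here = 33, max_so_far = 33
Position 6 (value -2): max_ending_here = 31, max_so_far = 33
Position 7 (value -19): max_ending_here = 12, max_so_far = 33
Position 8 (value 17): max_ending_here = 29, max_so_far = 33
Position 9 (value -17): max_ending_here = 12, max_so_far = 33

Maximum subarray: [20, -3, -2, 18]
Maximum sum: 33

The maximum subarray is [20, -3, -2, 18] with sum 33. This subarray runs from index 2 to index 5.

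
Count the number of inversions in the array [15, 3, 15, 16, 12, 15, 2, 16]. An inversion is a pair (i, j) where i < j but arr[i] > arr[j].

Finding inversions in [15, 3, 15, 16, 12, 15, 2, 16]:

(0, 1): arr[0]=15 > arr[1]=3
(0, 4): arr[0]=15 > arr[4]=12
(0, 6): arr[0]=15 > arr[6]=2
(1, 6): arr[1]=3 > arr[6]=2
(2, 4): arr[2]=15 > arr[4]=12
(2, 6): arr[2]=15 > arr[6]=2
(3, 4): arr[3]=16 > arr[4]=12
(3, 5): arr[3]=16 > arr[5]=15
(3, 6): arr[3]=16 > arr[6]=2
(4, 6): arr[4]=12 > arr[6]=2
(5, 6): arr[5]=15 > arr[6]=2

Total inversions: 11

The array has 11 inversion(s): (0,1), (0,4), (0,6), (1,6), (2,4), (2,6), (3,4), (3,5), (3,6), (4,6), (5,6). Each pair (i,j) satisfies i < j and arr[i] > arr[j].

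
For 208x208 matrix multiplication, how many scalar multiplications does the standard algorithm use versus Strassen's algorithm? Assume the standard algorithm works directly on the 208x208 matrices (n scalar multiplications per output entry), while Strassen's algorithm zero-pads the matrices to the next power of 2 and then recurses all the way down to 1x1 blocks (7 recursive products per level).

Matrix multiplication for 208x208 matrices:

Strassen's algorithm requires power-of-2 dimensions. Pad 208x208 to 256x256 (next power of 2).

Standard algorithm: 208^3 = 8998912 multiplications
Strassen's algorithm: 7^(log2(256)) = 7^8 = 5764801 multiplications
Savings: 8998912 - 5764801 = 3234111 multiplications

Standard: 8998912 multiplications (208^3). Strassen: 5764801 multiplications (7^8, after padding to 256x256). Strassen reduces 8 recursive multiplications to 7 at each level.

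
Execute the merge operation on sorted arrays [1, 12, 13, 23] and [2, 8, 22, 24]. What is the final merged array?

Merging process:

Compare 1 vs 2: take 1 from left. Merged: [1]
Compare 12 vs 2: take 2 from right. Merged: [1, 2]
Compare 12 vs 8: take 8 from right. Merged: [1, 2, 8]
Compare 12 vs 22: take 12 from left. Merged: [1, 2, 8, 12]
Compare 13 vs 22: take 13 from left. Merged: [1, 2, 8, 12, 13]
Compare 23 vs 22: take 22 from right. Merged: [1, 2, 8, 12, 13, 22]
Compare 23 vs 24: take 23 from left. Merged: [1, 2, 8, 12, 13, 22, 23]
Append remaining from right: [24]. Merged: [1, 2, 8, 12, 13, 22, 23, 24]

Final merged array: [1, 2, 8, 12, 13, 22, 23, 24]
Total comparisons: 7

The merged array is [1, 2, 8, 12, 13, 22, 23, 24], requiring 7 comparisons. The merge step runs in O(n) time where n is the total number of elements.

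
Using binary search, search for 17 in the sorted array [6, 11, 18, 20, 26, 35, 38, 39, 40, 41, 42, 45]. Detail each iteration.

Binary search for 17 in [6, 11, 18, 20, 26, 35, 38, 39, 40, 41, 42, 45]:

lo=0, hi=11, mid=5, arr[mid]=35 -> 35 > 17, search left half
lo=0, hi=4, mid=2, arr[mid]=18 -> 18 > 17, search left half
lo=0, hi=1, mid=0, arr[mid]=6 -> 6 < 17, search right half
lo=1, hi=1, mid=1, arr[mid]=11 -> 11 < 17, search right half
lo=2 > hi=1, target 17 not found

Binary search determines that 17 is not in the array after 4 comparisons. The search space was exhausted without finding the target.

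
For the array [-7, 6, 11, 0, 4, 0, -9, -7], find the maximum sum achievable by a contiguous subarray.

Using Kadane's algorithm on [-7, 6, 11, 0, 4, 0, -9, -7]:

Scanning through the array:
Position 1 (value 6): max_ending_here = 6, max_so_far = 6
Position 2 (value 11): max_ending_here = 17, max_so_far = 17
Position 3 (value 0): max_ending_here = 17, max_so_far = 17
Position 4 (value 4): max_ending_here = 21, max_so_far = 21
Position 5 (value 0): max_ending_here = 21, max_so_far = 21
Position 6 (value -9): max_ending_here = 12, max_so_far = 21
Position 7 (value -7): max_ending_here = 5, max_so_far = 21

Maximum subarray: [6, 11, 0, 4]
Maximum sum: 21

The maximum subarray is [6, 11, 0, 4] with sum 21. This subarray runs from index 1 to index 4.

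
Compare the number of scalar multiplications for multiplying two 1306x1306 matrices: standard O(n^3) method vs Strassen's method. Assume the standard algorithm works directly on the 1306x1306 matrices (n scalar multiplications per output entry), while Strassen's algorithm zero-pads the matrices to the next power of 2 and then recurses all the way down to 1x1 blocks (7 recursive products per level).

Matrix multiplication for 1306x1306 matrices:

Strassen's algorithm requires power-of-2 dimensions. Pad 1306x1306 to 2048x2048 (next power of 2).

Standard algorithm: 1306^3 = 2227560616 multiplications
Strassen's algorithm: 7^(log2(2048)) = 7^11 = 1977326743 multiplications
Savings: 2227560616 - 1977326743 = 250233873 multiplications

Standard: 2227560616 multiplications (1306^3). Strassen: 1977326743 multiplications (7^11, after padding to 2048x2048). Strassen reduces 8 recursive multiplications to 7 at each level.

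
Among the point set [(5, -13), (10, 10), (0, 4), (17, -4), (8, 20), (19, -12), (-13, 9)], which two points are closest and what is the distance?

Computing all pairwise distances among 7 points:

d((5, -13), (10, 10)) = 23.5372
d((5, -13), (0, 4)) = 17.72
d((5, -13), (17, -4)) = 15.0
d((5, -13), (8, 20)) = 33.1361
d((5, -13), (19, -12)) = 14.0357
d((5, -13), (-13, 9)) = 28.4253
d((10, 10), (0, 4)) = 11.6619
d((10, 10), (17, -4)) = 15.6525
d((10, 10), (8, 20)) = 10.198
d((10, 10), (19, -12)) = 23.7697
d((10, 10), (-13, 9)) = 23.0217
d((0, 4), (17, -4)) = 18.7883
d((0, 4), (8, 20)) = 17.8885
d((0, 4), (19, -12)) = 24.8395
d((0, 4), (-13, 9)) = 13.9284
d((17, -4), (8, 20)) = 25.632
d((17, -4), (19, -12)) = 8.2462 <-- minimum
d((17, -4), (-13, 9)) = 32.6956
d((8, 20), (19, -12)) = 33.8378
d((8, 20), (-13, 9)) = 23.7065
d((19, -12), (-13, 9)) = 38.2753

Closest pair: (17, -4) and (19, -12) with distance 8.2462

The closest pair is (17, -4) and (19, -12) with Euclidean distance 8.2462. For 7 points, brute-force pairwise comparison is shown above. For large n, the divide-and-conquer algorithm (sort by x, recurse on halves, check the dividing strip) achieves O(n log n).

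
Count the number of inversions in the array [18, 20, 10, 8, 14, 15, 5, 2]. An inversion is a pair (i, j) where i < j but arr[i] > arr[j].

Finding inversions in [18, 20, 10, 8, 14, 15, 5, 2]:

(0, 2): arr[0]=18 > arr[2]=10
(0, 3): arr[0]=18 > arr[3]=8
(0, 4): arr[0]=18 > arr[4]=14
(0, 5): arr[0]=18 > arr[5]=15
(0, 6): arr[0]=18 > arr[6]=5
(0, 7): arr[0]=18 > arr[7]=2
(1, 2): arr[1]=20 > arr[2]=10
(1, 3): arr[1]=20 > arr[3]=8
(1, 4): arr[1]=20 > arr[4]=14
(1, 5): arr[1]=20 > arr[5]=15
(1, 6): arr[1]=20 > arr[6]=5
(1, 7): arr[1]=20 > arr[7]=2
(2, 3): arr[2]=10 > arr[3]=8
(2, 6): arr[2]=10 > arr[6]=5
(2, 7): arr[2]=10 > arr[7]=2
(3, 6): arr[3]=8 > arr[6]=5
(3, 7): arr[3]=8 > arr[7]=2
(4, 6): arr[4]=14 > arr[6]=5
(4, 7): arr[4]=14 > arr[7]=2
(5, 6): arr[5]=15 > arr[6]=5
(5, 7): arr[5]=15 > arr[7]=2
(6, 7): arr[6]=5 > arr[7]=2

Total inversions: 22

The array has 22 inversion(s): (0,2), (0,3), (0,4), (0,5), (0,6), (0,7), (1,2), (1,3), (1,4), (1,5), (1,6), (1,7), (2,3), (2,6), (2,7), (3,6), (3,7), (4,6), (4,7), (5,6), (5,7), (6,7). Each pair (i,j) satisfies i < j and arr[i] > arr[j].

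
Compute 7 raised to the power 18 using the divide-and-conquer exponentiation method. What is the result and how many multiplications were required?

Computing 7^18 by squaring (build up from 7^1; each line after the first costs one multiplication):

7^1 = 7
7^2 = (7^1)^2 = 7^2 = 49
7^4 = (7^2)^2 = 49^2 = 2401
7^8 = (7^4)^2 = 2401^2 = 5764801
7^9 = 7 * 7^8 = 7 * 5764801 = 40353607
7^18 = (7^9)^2 = 40353607^2 = 1628413597910449

Result: 1628413597910449
Multiplications needed: 5 (5 lines after 7^1)

7^18 = 1628413597910449. Using exponentiation by squaring, this requires 5 multiplications. The key idea: if the exponent is even, square the half-power; if odd, multiply by the base once.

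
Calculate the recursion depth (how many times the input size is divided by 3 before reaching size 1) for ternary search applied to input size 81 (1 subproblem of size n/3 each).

For divide and conquer with division factor 3:

Problem sizes at each level:
Level 0: 81
Level 1: 27
Level 2: 9
Level 3: 3
Level 4: 1

The root is level 0 and the size-1 base case is level 4 (the tree spans levels 0 through 4, i.e. 5 levels counting the root), so the depth is the number of divisions: log_3(81) = 4

The recursion tree depth is log_3(81) = 4. At each level, the problem size is divided by 3, so it takes 4 divisions to reduce to a base case of size 1. The algorithm makes 1 recursive call at each level.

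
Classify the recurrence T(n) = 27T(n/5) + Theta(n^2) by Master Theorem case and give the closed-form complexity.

Master Theorem for T(n) = 27T(n/5) + O(n^2):

a = 27, b = 5, c = 2
log_b(a) = log_5(27) = 2.0478

Case 1: c = 2 < log_5(27) = 2.0478
T(n) = O(n^(log_5 27))

For T(n) = 27T(n/5) + O(n^2): log_5(27) = 2.0478. This is Case 1 of the Master Theorem (c < log_b(a), work dominated by leaves), giving O(n^(log_5 27)).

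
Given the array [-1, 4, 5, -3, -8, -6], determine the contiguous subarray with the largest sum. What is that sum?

Using Kadane's algorithm on [-1, 4, 5, -3, -8, -6]:

Scanning through the array:
Position 1 (value 4): max_ending_here = 4, max_so_far = 4
Position 2 (value 5): max_ending_here = 9, max_so_far = 9
Position 3 (value -3): max_ending_here = 6, max_so_far = 9
Position 4 (value -8): max_ending_here = -2, max_so_far = 9
Position 5 (value -6): max_ending_here = -6, max_so_far = 9

Maximum subarray: [4, 5]
Maximum sum: 9

The maximum subarray is [4, 5] with sum 9. This subarray runs from index 1 to index 2.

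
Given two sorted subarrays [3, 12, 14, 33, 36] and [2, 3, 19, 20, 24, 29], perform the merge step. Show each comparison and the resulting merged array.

Merging process:

Compare 3 vs 2: take 2 from right. Merged: [2]
Compare 3 vs 3: take 3 from left. Merged: [2, 3]
Compare 12 vs 3: take 3 from right. Merged: [2, 3, 3]
Compare 12 vs 19: take 12 from left. Merged: [2, 3, 3, 12]
Compare 14 vs 19: take 14 from left. Merged: [2, 3, 3, 12, 14]
Compare 33 vs 19: take 19 from right. Merged: [2, 3, 3, 12, 14, 19]
Compare 33 vs 20: take 20 from right. Merged: [2, 3, 3, 12, 14, 19, 20]
Compare 33 vs 24: take 24 from right. Merged: [2, 3, 3, 12, 14, 19, 20, 24]
Compare 33 vs 29: take 29 from right. Merged: [2, 3, 3, 12, 14, 19, 20, 24, 29]
Append remaining from left: [33, 36]. Merged: [2, 3, 3, 12, 14, 19, 20, 24, 29, 33, 36]

Final merged array: [2, 3, 3, 12, 14, 19, 20, 24, 29, 33, 36]
Total comparisons: 9

The merged array is [2, 3, 3, 12, 14, 19, 20, 24, 29, 33, 36], requiring 9 comparisons. The merge step runs in O(n) time where n is the total number of elements.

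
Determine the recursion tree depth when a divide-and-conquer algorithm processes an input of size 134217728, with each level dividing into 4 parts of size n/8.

For divide and conquer with division factor 8:

Problem sizes at each level:
Level 0: 134217728
Level 1: 16777216
Level 2: 2097152
Level 3: 262144
Level 4: 32768
Level 5: 4096
Level 6: 512
Level 7: 64
Level 8: 8
Level 9: 1

The root is level 0 and the size-1 base case is level 9 (the tree spans levels 0 through 9, i.e. 10 levels counting the root), so the depth is the number of divisions: log_8(134217728) = 9

The recursion tree depth is log_8(134217728) = 9. At each level, the problem size is divided by 8, so it takes 9 divisions to reduce to a base case of size 1. The algorithm makes 4 recursive calls at each level.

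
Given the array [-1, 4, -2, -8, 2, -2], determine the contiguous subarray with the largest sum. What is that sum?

Using Kadane's algorithm on [-1, 4, -2, -8, 2, -2]:

Scanning through the array:
Position 1 (value 4): max_ending_here = 4, max_so_far = 4
Position 2 (value -2): max_ending_here = 2, max_so_far = 4
Position 3 (value -8): max_ending_here = -6, max_so_far = 4
Position 4 (value 2): max_ending_here = 2, max_so_far = 4
Position 5 (value -2): max_ending_here = 0, max_so_far = 4

Maximum subarray: [4]
Maximum sum: 4

The maximum subarray is [4] with sum 4. This subarray runs from index 1 to index 1.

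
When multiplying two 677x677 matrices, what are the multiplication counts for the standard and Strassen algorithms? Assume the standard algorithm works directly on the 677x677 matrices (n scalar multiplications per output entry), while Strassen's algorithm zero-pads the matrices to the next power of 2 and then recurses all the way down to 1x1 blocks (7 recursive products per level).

Matrix multiplication for 677x677 matrices:

Strassen's algorithm requires power-of-2 dimensions. Pad 677x677 to 1024x1024 (next power of 2).

Standard algorithm: 677^3 = 310288733 multiplications
Strassen's algorithm: 7^(log2(1024)) = 7^10 = 282475249 multiplications
Savings: 310288733 - 282475249 = 27813484 multiplications

Standard: 310288733 multiplications (677^3). Strassen: 282475249 multiplications (7^10, after padding to 1024x1024). Strassen reduces 8 recursive multiplications to 7 at each level.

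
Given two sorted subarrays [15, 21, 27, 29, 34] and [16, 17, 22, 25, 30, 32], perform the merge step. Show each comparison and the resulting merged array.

Merging process:

Compare 15 vs 16: take 15 from left. Merged: [15]
Compare 21 vs 16: take 16 from right. Merged: [15, 16]
Compare 21 vs 17: take 17 from right. Merged: [15, 16, 17]
Compare 21 vs 22: take 21 from left. Merged: [15, 16, 17, 21]
Compare 27 vs 22: take 22 from right. Merged: [15, 16, 17, 21, 22]
Compare 27 vs 25: take 25 from right. Merged: [15, 16, 17, 21, 22, 25]
Compare 27 vs 30: take 27 from left. Merged: [15, 16, 17, 21, 22, 25, 27]
Compare 29 vs 30: take 29 from left. Merged: [15, 16, 17, 21, 22, 25, 27, 29]
Compare 34 vs 30: take 30 from right. Merged: [15, 16, 17, 21, 22, 25, 27, 29, 30]
Compare 34 vs 32: take 32 from right. Merged: [15, 16, 17, 21, 22, 25, 27, 29, 30, 32]
Append remaining from left: [34]. Merged: [15, 16, 17, 21, 22, 25, 27, 29, 30, 32, 34]

Final merged array: [15, 16, 17, 21, 22, 25, 27, 29, 30, 32, 34]
Total comparisons: 10

The merged array is [15, 16, 17, 21, 22, 25, 27, 29, 30, 32, 34], requiring 10 comparisons. The merge step runs in O(n) time where n is the total number of elements.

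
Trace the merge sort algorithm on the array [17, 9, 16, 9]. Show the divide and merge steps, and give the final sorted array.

Merge sort trace:

Split: [17, 9, 16, 9] -> [17, 9] and [16, 9]
  Split: [17, 9] -> [17] and [9]
  Merge: [17] + [9] -> [9, 17]
  Split: [16, 9] -> [16] and [9]
  Merge: [16] + [9] -> [9, 16]
Merge: [9, 17] + [9, 16] -> [9, 9, 16, 17]

Final sorted array: [9, 9, 16, 17]

The merge sort proceeds by recursively splitting the array and merging sorted halves.
After all merges, the sorted array is [9, 9, 16, 17].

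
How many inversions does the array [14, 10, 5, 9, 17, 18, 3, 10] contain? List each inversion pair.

Finding inversions in [14, 10, 5, 9, 17, 18, 3, 10]:

(0, 1): arr[0]=14 > arr[1]=10
(0, 2): arr[0]=14 > arr[2]=5
(0, 3): arr[0]=14 > arr[3]=9
(0, 6): arr[0]=14 > arr[6]=3
(0, 7): arr[0]=14 > arr[7]=10
(1, 2): arr[1]=10 > arr[2]=5
(1, 3): arr[1]=10 > arr[3]=9
(1, 6): arr[1]=10 > arr[6]=3
(2, 6): arr[2]=5 > arr[6]=3
(3, 6): arr[3]=9 > arr[6]=3
(4, 6): arr[4]=17 > arr[6]=3
(4, 7): arr[4]=17 > arr[7]=10
(5, 6): arr[5]=18 > arr[6]=3
(5, 7): arr[5]=18 > arr[7]=10

Total inversions: 14

The array has 14 inversion(s): (0,1), (0,2), (0,3), (0,6), (0,7), (1,2), (1,3), (1,6), (2,6), (3,6), (4,6), (4,7), (5,6), (5,7). Each pair (i,j) satisfies i < j and arr[i] > arr[j].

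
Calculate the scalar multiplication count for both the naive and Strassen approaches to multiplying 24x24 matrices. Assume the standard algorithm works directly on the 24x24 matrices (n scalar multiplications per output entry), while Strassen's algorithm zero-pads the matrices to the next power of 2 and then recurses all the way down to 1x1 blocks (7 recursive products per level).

Matrix multiplication for 24x24 matrices:

Strassen's algorithm requires power-of-2 dimensions. Pad 24x24 to 32x32 (next power of 2).

Standard algorithm: 24^3 = 13824 multiplications
Strassen's algorithm: 7^(log2(32)) = 7^5 = 16807 multiplications
Difference: 13824 - 16807 = -2983 (Strassen uses MORE here due to padding overhead — for small or just-over-power-of-2 n, padding can outweigh the per-level savings)

Standard: 13824 multiplications (24^3). Strassen: 16807 multiplications (7^5, after padding to 32x32). Strassen reduces 8 recursive multiplications to 7 at each level.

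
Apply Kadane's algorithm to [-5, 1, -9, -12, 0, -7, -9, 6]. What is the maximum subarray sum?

Using Kadane's algorithm on [-5, 1, -9, -12, 0, -7, -9, 6]:

Scanning through the array:
Position 1 (value 1): max_ending_here = 1, max_so_far = 1
Position 2 (value -9): max_ending_here = -8, max_so_far = 1
Position 3 (value -12): max_ending_here = -12, max_so_far = 1
Position 4 (value 0): max_ending_here = 0, max_so_far = 1
Position 5 (value -7): max_ending_here = -7, max_so_far = 1
Position 6 (value -9): max_ending_here = -9, max_so_far = 1
Position 7 (value 6): max_ending_here = 6, max_so_far = 6

Maximum subarray: [6]
Maximum sum: 6

The maximum subarray is [6] with sum 6. This subarray runs from index 7 to index 7.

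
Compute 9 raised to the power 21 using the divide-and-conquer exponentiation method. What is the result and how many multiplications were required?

Computing 9^21 by squaring (build up from 9^1; each line after the first costs one multiplication):

9^1 = 9
9^2 = (9^1)^2 = 9^2 = 81
9^4 = (9^2)^2 = 81^2 = 6561
9^5 = 9 * 9^4 = 9 * 6561 = 59049
9^10 = (9^5)^2 = 59049^2 = 3486784401
9^20 = (9^10)^2 = 3486784401^2 = 12157665459056928801
9^21 = 9 * 9^20 = 9 * 12157665459056928801 = 109418989131512359209

Result: 109418989131512359209
Multiplications needed: 6 (6 lines after 9^1)

9^21 = 109418989131512359209. Using exponentiation by squaring, this requires 6 multiplications. The key idea: if the exponent is even, square the half-power; if odd, multiply by the base once.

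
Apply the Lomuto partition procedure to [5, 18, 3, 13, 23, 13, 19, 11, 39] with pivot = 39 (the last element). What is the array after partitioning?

Lomuto partition with pivot = 39:

Initial array: [5, 18, 3, 13, 23, 13, 19, 11, 39]

arr[0]=5 <= 39: swap with position 0, array becomes [5, 18, 3, 13, 23, 13, 19, 11, 39]
arr[1]=18 <= 39: swap with position 1, array becomes [5, 18, 3, 13, 23, 13, 19, 11, 39]
arr[2]=3 <= 39: swap with position 2, array becomes [5, 18, 3, 13, 23, 13, 19, 11, 39]
arr[3]=13 <= 39: swap with position 3, array becomes [5, 18, 3, 13, 23, 13, 19, 11, 39]
arr[4]=23 <= 39: swap with position 4, array becomes [5, 18, 3, 13, 23, 13, 19, 11, 39]
arr[5]=13 <= 39: swap with position 5, array becomes [5, 18, 3, 13, 23, 13, 19, 11, 39]
arr[6]=19 <= 39: swap with position 6, array becomes [5, 18, 3, 13, 23, 13, 19, 11, 39]
arr[7]=11 <= 39: swap with position 7, array becomes [5, 18, 3, 13, 23, 13, 19, 11, 39]

Place pivot at position 8: [5, 18, 3, 13, 23, 13, 19, 11, 39]
Pivot position: 8

After partitioning with pivot 39, the array becomes [5, 18, 3, 13, 23, 13, 19, 11, 39]. The pivot is placed at index 8. All elements to the left of the pivot are <= 39, and all elements to the right are > 39.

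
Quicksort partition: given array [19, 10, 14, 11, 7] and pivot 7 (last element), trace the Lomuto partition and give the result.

Lomuto partition with pivot = 7:

Initial array: [19, 10, 14, 11, 7]

arr[0]=19 > 7: no swap
arr[1]=10 > 7: no swap
arr[2]=14 > 7: no swap
arr[3]=11 > 7: no swap

Place pivot at position 0: [7, 10, 14, 11, 19]
Pivot position: 0

After partitioning with pivot 7, the array becomes [7, 10, 14, 11, 19]. The pivot is placed at index 0. All elements to the left of the pivot are <= 7, and all elements to the right are > 7.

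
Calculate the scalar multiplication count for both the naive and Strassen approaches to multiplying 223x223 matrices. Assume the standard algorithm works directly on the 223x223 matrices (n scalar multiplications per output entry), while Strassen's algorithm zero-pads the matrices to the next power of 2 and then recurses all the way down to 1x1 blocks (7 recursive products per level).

Matrix multiplication for 223x223 matrices:

Strassen's algorithm requires power-of-2 dimensions. Pad 223x223 to 256x256 (next power of 2).

Standard algorithm: 223^3 = 11089567 multiplications
Strassen's algorithm: 7^(log2(256)) = 7^8 = 5764801 multiplications
Savings: 11089567 - 5764801 = 5324766 multiplications

Standard: 11089567 multiplications (223^3). Strassen: 5764801 multiplications (7^8, after padding to 256x256). Strassen reduces 8 recursive multiplications to 7 at each level.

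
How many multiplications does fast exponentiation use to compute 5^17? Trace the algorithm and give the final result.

Computing 5^17 by squaring (build up from 5^1; each line after the first costs one multiplication):

5^1 = 5
5^2 = (5^1)^2 = 5^2 = 25
5^4 = (5^2)^2 = 25^2 = 625
5^8 = (5^4)^2 = 625^2 = 390625
5^16 = (5^8)^2 = 390625^2 = 152587890625
5^17 = 5 * 5^16 = 5 * 152587890625 = 762939453125

Result: 762939453125
Multiplications needed: 5 (5 lines after 5^1)

5^17 = 762939453125. Using exponentiation by squaring, this requires 5 multiplications. The key idea: if the exponent is even, square the half-power; if odd, multiply by the base once.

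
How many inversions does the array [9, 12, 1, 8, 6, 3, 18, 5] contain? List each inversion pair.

Finding inversions in [9, 12, 1, 8, 6, 3, 18, 5]:

(0, 2): arr[0]=9 > arr[2]=1
(0, 3): arr[0]=9 > arr[3]=8
(0, 4): arr[0]=9 > arr[4]=6
(0, 5): arr[0]=9 > arr[5]=3
(0, 7): arr[0]=9 > arr[7]=5
(1, 2): arr[1]=12 > arr[2]=1
(1, 3): arr[1]=12 > arr[3]=8
(1, 4): arr[1]=12 > arr[4]=6
(1, 5): arr[1]=12 > arr[5]=3
(1, 7): arr[1]=12 > arr[7]=5
(3, 4): arr[3]=8 > arr[4]=6
(3, 5): arr[3]=8 > arr[5]=3
(3, 7): arr[3]=8 > arr[7]=5
(4, 5): arr[4]=6 > arr[5]=3
(4, 7): arr[4]=6 > arr[7]=5
(6, 7): arr[6]=18 > arr[7]=5

Total inversions: 16

The array has 16 inversion(s): (0,2), (0,3), (0,4), (0,5), (0,7), (1,2), (1,3), (1,4), (1,5), (1,7), (3,4), (3,5), (3,7), (4,5), (4,7), (6,7). Each pair (i,j) satisfies i < j and arr[i] > arr[j].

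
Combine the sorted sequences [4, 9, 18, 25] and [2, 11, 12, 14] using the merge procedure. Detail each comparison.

Merging process:

Compare 4 vs 2: take 2 from right. Merged: [2]
Compare 4 vs 11: take 4 from left. Merged: [2, 4]
Compare 9 vs 11: take 9 from left. Merged: [2, 4, 9]
Compare 18 vs 11: take 11 from right. Merged: [2, 4, 9, 11]
Compare 18 vs 12: take 12 from right. Merged: [2, 4, 9, 11, 12]
Compare 18 vs 14: take 14 from right. Merged: [2, 4, 9, 11, 12, 14]
Append remaining from left: [18, 25]. Merged: [2, 4, 9, 11, 12, 14, 18, 25]

Final merged array: [2, 4, 9, 11, 12, 14, 18, 25]
Total comparisons: 6

The merged array is [2, 4, 9, 11, 12, 14, 18, 25], requiring 6 comparisons. The merge step runs in O(n) time where n is the total number of elements.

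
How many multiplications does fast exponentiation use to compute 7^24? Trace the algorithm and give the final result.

Computing 7^24 by squaring (build up from 7^1; each line after the first costs one multiplication):

7^1 = 7
7^2 = (7^1)^2 = 7^2 = 49
7^3 = 7 * 7^2 = 7 * 49 = 343
7^6 = (7^3)^2 = 343^2 = 117649
7^12 = (7^6)^2 = 117649^2 = 13841287201
7^24 = (7^12)^2 = 13841287201^2 = 191581231380566414401

Result: 191581231380566414401
Multiplications needed: 5 (5 lines after 7^1)

7^24 = 191581231380566414401. Using exponentiation by squaring, this requires 5 multiplications. The key idea: if the exponent is even, square the half-power; if odd, multiply by the base once.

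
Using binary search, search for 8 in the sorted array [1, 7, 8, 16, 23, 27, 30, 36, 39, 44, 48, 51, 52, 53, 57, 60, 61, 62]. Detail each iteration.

Binary search for 8 in [1, 7, 8, 16, 23, 27, 30, 36, 39, 44, 48, 51, 52, 53, 57, 60, 61, 62]:

lo=0, hi=17, mid=8, arr[mid]=39 -> 39 > 8, search left half
lo=0, hi=7, mid=3, arr[mid]=16 -> 16 > 8, search left half
lo=0, hi=2, mid=1, arr[mid]=7 -> 7 < 8, search right half
lo=2, hi=2, mid=2, arr[mid]=8 -> Found target at index 2!

Binary search finds 8 at index 2 after 4 comparisons. The search repeatedly halves the search space by comparing with the middle element.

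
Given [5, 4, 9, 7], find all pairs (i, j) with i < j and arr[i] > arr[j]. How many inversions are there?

Finding inversions in [5, 4, 9, 7]:

(0, 1): arr[0]=5 > arr[1]=4
(2, 3): arr[2]=9 > arr[3]=7

Total inversions: 2

The array has 2 inversion(s): (0,1), (2,3). Each pair (i,j) satisfies i < j and arr[i] > arr[j].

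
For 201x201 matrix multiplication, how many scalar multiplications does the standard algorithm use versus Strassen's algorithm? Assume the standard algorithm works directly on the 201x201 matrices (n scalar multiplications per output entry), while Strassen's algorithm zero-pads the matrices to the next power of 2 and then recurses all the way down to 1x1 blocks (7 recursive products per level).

Matrix multiplication for 201x201 matrices:

Strassen's algorithm requires power-of-2 dimensions. Pad 201x201 to 256x256 (next power of 2).

Standard algorithm: 201^3 = 8120601 multiplications
Strassen's algorithm: 7^(log2(256)) = 7^8 = 5764801 multiplications
Savings: 8120601 - 5764801 = 2355800 multiplications

Standard: 8120601 multiplications (201^3). Strassen: 5764801 multiplications (7^8, after padding to 256x256). Strassen reduces 8 recursive multiplications to 7 at each level.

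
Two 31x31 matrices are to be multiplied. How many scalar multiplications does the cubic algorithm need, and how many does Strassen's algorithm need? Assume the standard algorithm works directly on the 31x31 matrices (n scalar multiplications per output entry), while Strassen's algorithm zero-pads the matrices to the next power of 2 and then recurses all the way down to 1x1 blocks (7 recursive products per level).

Matrix multiplication for 31x31 matrices:

Strassen's algorithm requires power-of-2 dimensions. Pad 31x31 to 32x32 (next power of 2).

Standard algorithm: 31^3 = 29791 multiplications
Strassen's algorithm: 7^(log2(32)) = 7^5 = 16807 multiplications
Savings: 29791 - 16807 = 12984 multiplications

Standard: 29791 multiplications (31^3). Strassen: 16807 multiplications (7^5, after padding to 32x32). Strassen reduces 8 recursive multiplications to 7 at each level.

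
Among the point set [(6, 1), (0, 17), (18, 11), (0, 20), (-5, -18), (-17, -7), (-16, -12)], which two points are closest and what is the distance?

Computing all pairwise distances among 7 points:

d((6, 1), (0, 17)) = 17.088
d((6, 1), (18, 11)) = 15.6205
d((6, 1), (0, 20)) = 19.9249
d((6, 1), (-5, -18)) = 21.9545
d((6, 1), (-17, -7)) = 24.3516
d((6, 1), (-16, -12)) = 25.5539
d((0, 17), (18, 11)) = 18.9737
d((0, 17), (0, 20)) = 3.0 <-- minimum
d((0, 17), (-5, -18)) = 35.3553
d((0, 17), (-17, -7)) = 29.4109
d((0, 17), (-16, -12)) = 33.121
d((18, 11), (0, 20)) = 20.1246
d((18, 11), (-5, -18)) = 37.0135
d((18, 11), (-17, -7)) = 39.3573
d((18, 11), (-16, -12)) = 41.0488
d((0, 20), (-5, -18)) = 38.3275
d((0, 20), (-17, -7)) = 31.9061
d((0, 20), (-16, -12)) = 35.7771
d((-5, -18), (-17, -7)) = 16.2788
d((-5, -18), (-16, -12)) = 12.53
d((-17, -7), (-16, -12)) = 5.099

Closest pair: (0, 17) and (0, 20) with distance 3.0

The closest pair is (0, 17) and (0, 20) with Euclidean distance 3.0. For 7 points, brute-force pairwise comparison is shown above. For large n, the divide-and-conquer algorithm (sort by x, recurse on halves, check the dividing strip) achieves O(n log n).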